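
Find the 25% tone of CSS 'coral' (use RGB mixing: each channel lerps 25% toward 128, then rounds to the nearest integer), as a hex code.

CSS coral is rgb(255, 127, 80).
Lerp each channel 25% toward 128:
  R: 255 + 0.25×(128−255) = 255 − 31.75 = 223.25 → 223
  G: 127 + 0.25×(128−127) = 127 + 0.25 = 127.25 → 127
  B: 80 + 0.25×(128−80) = 80 + 12 = 92 → 92
rgb(223, 127, 92) = #DF7F5C.

#DF7F5C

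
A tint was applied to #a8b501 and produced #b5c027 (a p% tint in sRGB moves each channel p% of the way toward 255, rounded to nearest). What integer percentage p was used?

15%

#a8b501 is rgb(168, 181, 1); #b5c027 is rgb(181, 192, 39).
On the B channel (widest range): 39 ≈ 1 + (p/100)(255 − 1), so p ≈ 100×(39 − 1)/(255 − 1) = 3800/254 = 14.96.
p = 15 reproduces all three channels after rounding.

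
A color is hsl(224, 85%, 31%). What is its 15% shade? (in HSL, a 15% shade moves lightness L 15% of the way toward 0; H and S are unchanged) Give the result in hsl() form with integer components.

L moves 15% from 31 toward 0: 31 − 4.65 = 26.35 → 26.
H and S are unchanged.

hsl(224, 85%, 26%)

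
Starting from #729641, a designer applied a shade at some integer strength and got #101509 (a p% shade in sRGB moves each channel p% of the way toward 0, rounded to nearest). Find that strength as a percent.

#729641 is rgb(114, 150, 65); #101509 is rgb(16, 21, 9).
On the G channel (widest range): 21 ≈ 150 + (p/100)(0 − 150), so p ≈ 100×(21 − 150)/(0 − 150) = -12900/-150 = 86.00.
p = 86 reproduces all three channels after rounding.

86%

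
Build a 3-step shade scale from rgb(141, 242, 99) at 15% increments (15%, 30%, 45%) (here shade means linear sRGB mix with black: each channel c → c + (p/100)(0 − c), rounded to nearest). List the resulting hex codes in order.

#78CE54, #63A945, #4E8536

15%: (141 − 21.15 = 119.85→120, 242 − 36.3 = 205.7→206, 99 − 14.85 = 84.15→84) → #78CE54
30%: (141 − 42.3 = 98.7→99, 242 − 72.6 = 169.4→169, 99 − 29.7 = 69.3→69) → #63A945
45%: (141 − 63.45 = 77.55→78, 242 − 108.9 = 133.1→133, 99 − 44.55 = 54.45→54) → #4E8536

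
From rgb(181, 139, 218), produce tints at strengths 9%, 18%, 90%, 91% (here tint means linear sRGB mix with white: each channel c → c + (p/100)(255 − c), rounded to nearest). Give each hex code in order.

#BC95DD, #C2A0E1, #F8F3FB, #F8F5FC

9%: (181 + 6.66 = 187.66→188, 139 + 10.44 = 149.44→149, 218 + 3.33 = 221.33→221) → #BC95DD
18%: (181 + 13.32 = 194.32→194, 139 + 20.88 = 159.88→160, 218 + 6.66 = 224.66→225) → #C2A0E1
90%: (181 + 66.6 = 247.6→248, 139 + 104.4 = 243.4→243, 218 + 33.3 = 251.3→251) → #F8F3FB
91%: (181 + 67.34 = 248.34→248, 139 + 105.56 = 244.56→245, 218 + 33.67 = 251.67→252) → #F8F5FC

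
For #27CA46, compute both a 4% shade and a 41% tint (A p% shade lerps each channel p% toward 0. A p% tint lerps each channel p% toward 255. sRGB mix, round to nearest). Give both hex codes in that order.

#27CA46 is rgb(39, 202, 70).
4% shade:
  R: 39 + 0.04×(0−39) = 39 − 1.56 = 37.44 → 37
  G: 202 + 0.04×(0−202) = 202 − 8.08 = 193.92 → 194
  B: 70 − 2.8 = 67.2 → 67
  → #25C243
41% tint:
  R: 39 + 88.56 = 127.56 → 128
  G: 202 + 0.41×(255−202) = 202 + 21.73 = 223.73 → 224
  B: 70 + 75.85 = 145.85 → 146
  → #80E092

#25C243, #80E092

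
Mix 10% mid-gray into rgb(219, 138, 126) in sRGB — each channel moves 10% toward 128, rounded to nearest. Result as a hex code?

#D2897E

Per channel, c → c + 0.1(128 − c):
  R: 219 + 0.1×(128−219) = 219 − 9.1 = 209.9 → 210
  G: 138 − 1 = 137 → 137
  B: 126 + 0.1×(128−126) = 126 + 0.2 = 126.2 → 126
rgb(210, 137, 126) = #D2897E.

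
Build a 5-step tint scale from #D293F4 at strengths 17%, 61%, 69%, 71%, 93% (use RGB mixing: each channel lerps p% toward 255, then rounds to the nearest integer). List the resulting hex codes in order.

#D293F4 is rgb(210, 147, 244).
17%: (210 + 7.65 = 217.65→218, 147 + 18.36 = 165.36→165, 244 + 1.87 = 245.87→246) → #DAA5F6
61%: (210 + 27.45 = 237.45→237, 147 + 65.88 = 212.88→213, 244 + 6.71 = 250.71→251) → #EDD5FB
69%: (210 + 31.05 = 241.05→241, 147 + 74.52 = 221.52→222, 244 + 7.59 = 251.59→252) → #F1DEFC
71%: (210 + 31.95 = 241.95→242, 147 + 76.68 = 223.68→224, 244 + 7.81 = 251.81→252) → #F2E0FC
93%: (210 + 41.85 = 251.85→252, 147 + 100.44 = 247.44→247, 244 + 10.23 = 254.23→254) → #FCF7FE

#DAA5F6, #EDD5FB, #F1DEFC, #F2E0FC, #FCF7FE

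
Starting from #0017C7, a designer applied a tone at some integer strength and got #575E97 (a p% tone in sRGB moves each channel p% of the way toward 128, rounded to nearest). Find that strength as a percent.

#0017C7 is rgb(0, 23, 199); #575E97 is rgb(87, 94, 151).
On the R channel (widest range): 87 ≈ 0 + (p/100)(128 − 0), so p ≈ 100×(87 − 0)/(128 − 0) = 8700/128 = 67.97.
p = 68 reproduces all three channels after rounding.

68%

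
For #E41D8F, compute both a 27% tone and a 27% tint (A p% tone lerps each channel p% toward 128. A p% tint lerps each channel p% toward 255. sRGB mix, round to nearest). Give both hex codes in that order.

#C9388B, #EB5AAD

#E41D8F is rgb(228, 29, 143).
27% tone:
  R: 228 + 0.27×(128−228) = 228 − 27 = 201 → 201
  G: 29 + 26.73 = 55.73 → 56
  B: 143 − 4.05 = 138.95 → 139
  → #C9388B
27% tint:
  R: 228 + 0.27×(255−228) = 228 + 7.29 = 235.29 → 235
  G: 29 + 61.02 = 90.02 → 90
  B: 143 + 30.24 = 173.24 → 173
  → #EB5AAD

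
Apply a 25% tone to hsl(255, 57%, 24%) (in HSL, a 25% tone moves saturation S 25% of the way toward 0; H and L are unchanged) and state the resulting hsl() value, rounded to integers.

S moves 25% from 57 toward 0: 57 − 14.25 = 42.75 → 43.
H and L are unchanged.

hsl(255, 43%, 24%)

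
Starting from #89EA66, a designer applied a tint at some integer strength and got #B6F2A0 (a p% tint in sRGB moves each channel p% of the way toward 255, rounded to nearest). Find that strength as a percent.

#89EA66 is rgb(137, 234, 102); #B6F2A0 is rgb(182, 242, 160).
On the B channel (widest range): 160 ≈ 102 + (p/100)(255 − 102), so p ≈ 100×(160 − 102)/(255 − 102) = 5800/153 = 37.91.
p = 38 reproduces all three channels after rounding.

38%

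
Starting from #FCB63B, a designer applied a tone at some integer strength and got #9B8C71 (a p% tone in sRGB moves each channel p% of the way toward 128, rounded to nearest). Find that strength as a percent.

#FCB63B is rgb(252, 182, 59); #9B8C71 is rgb(155, 140, 113).
On the R channel (widest range): 155 ≈ 252 + (p/100)(128 − 252), so p ≈ 100×(155 − 252)/(128 − 252) = -9700/-124 = 78.23.
p = 78 reproduces all three channels after rounding.

78%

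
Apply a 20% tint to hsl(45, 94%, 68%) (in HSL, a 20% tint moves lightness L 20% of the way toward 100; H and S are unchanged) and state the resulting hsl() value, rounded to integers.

hsl(45, 94%, 74%)

L moves 20% from 68 toward 100: 68 + 6.4 = 74.4 → 74.
H and S are unchanged.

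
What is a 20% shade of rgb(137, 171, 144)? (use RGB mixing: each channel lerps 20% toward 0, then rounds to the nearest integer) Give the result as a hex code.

Per channel, c → c + 0.2(0 − c):
  R: 137 + 0.2×(0−137) = 137 − 27.4 = 109.6 → 110
  G: 171 + 0.2×(0−171) = 171 − 34.2 = 136.8 → 137
  B: 144 + 0.2×(0−144) = 144 − 28.8 = 115.2 → 115
rgb(110, 137, 115) = #6E8973.

#6E8973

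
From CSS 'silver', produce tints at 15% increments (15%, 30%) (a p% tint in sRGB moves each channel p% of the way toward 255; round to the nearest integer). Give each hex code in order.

#c9c9c9, #d3d3d3

CSS silver is rgb(192, 192, 192).
15%: (192 + 9.45 = 201.45→201, 192 + 9.45 = 201.45→201, 192 + 9.45 = 201.45→201) → #c9c9c9
30%: (192 + 18.9 = 210.9→211, 192 + 18.9 = 210.9→211, 192 + 18.9 = 210.9→211) → #d3d3d3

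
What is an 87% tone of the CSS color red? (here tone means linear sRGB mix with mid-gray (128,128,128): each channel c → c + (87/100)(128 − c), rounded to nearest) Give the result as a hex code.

CSS red is rgb(255, 0, 0).
Per channel, c → c + 0.87(128 − c):
  R: 255 + 0.87×(128−255) = 255 − 110.49 = 144.51 → 145
  G: 0 + 0.87×(128−0) = 0 + 111.36 = 111.36 → 111
  B: 0 + 0.87×(128−0) = 0 + 111.36 = 111.36 → 111
rgb(145, 111, 111) = #916F6F.

#916F6F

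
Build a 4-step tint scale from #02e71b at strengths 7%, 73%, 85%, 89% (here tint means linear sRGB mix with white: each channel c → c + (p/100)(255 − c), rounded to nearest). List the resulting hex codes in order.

#02e71b is rgb(2, 231, 27).
7%: (2 + 17.71 = 19.71→20, 231 + 1.68 = 232.68→233, 27 + 15.96 = 42.96→43) → #14e92b
73%: (2 + 184.69 = 186.69→187, 231 + 17.52 = 248.52→249, 27 + 166.44 = 193.44→193) → #bbf9c1
85%: (2 + 215.05 = 217.05→217, 231 + 20.4 = 251.4→251, 27 + 193.8 = 220.8→221) → #d9fbdd
89%: (2 + 225.17 = 227.17→227, 231 + 21.36 = 252.36→252, 27 + 202.92 = 229.92→230) → #e3fce6

#14e92b, #bbf9c1, #d9fbdd, #e3fce6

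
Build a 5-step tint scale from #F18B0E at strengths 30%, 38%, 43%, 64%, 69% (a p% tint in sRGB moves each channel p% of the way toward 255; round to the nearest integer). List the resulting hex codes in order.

#F18B0E is rgb(241, 139, 14).
30%: (241 + 4.2 = 245.2→245, 139 + 34.8 = 173.8→174, 14 + 72.3 = 86.3→86) → #F5AE56
38%: (241 + 5.32 = 246.32→246, 139 + 44.08 = 183.08→183, 14 + 91.58 = 105.58→106) → #F6B76A
43%: (241 + 6.02 = 247.02→247, 139 + 49.88 = 188.88→189, 14 + 103.63 = 117.63→118) → #F7BD76
64%: (241 + 8.96 = 249.96→250, 139 + 74.24 = 213.24→213, 14 + 154.24 = 168.24→168) → #FAD5A8
69%: (241 + 9.66 = 250.66→251, 139 + 80.04 = 219.04→219, 14 + 166.29 = 180.29→180) → #FBDBB4

#F5AE56, #F6B76A, #F7BD76, #FAD5A8, #FBDBB4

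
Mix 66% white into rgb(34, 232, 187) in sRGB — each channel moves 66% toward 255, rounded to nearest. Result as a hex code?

Lerp each channel 66% toward 255:
  R: 34 + 0.66×(255−34) = 34 + 145.86 = 179.86 → 180
  G: 232 + 15.18 = 247.18 → 247
  B: 187 + 0.66×(255−187) = 187 + 44.88 = 231.88 → 232
rgb(180, 247, 232) = #B4F7E8.

#B4F7E8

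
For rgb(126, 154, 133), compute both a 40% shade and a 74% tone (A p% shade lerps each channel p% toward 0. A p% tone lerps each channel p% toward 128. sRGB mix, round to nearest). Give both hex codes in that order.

#4c5c50, #7f8781

40% shade:
  R: 126 + 0.4×(0−126) = 126 − 50.4 = 75.6 → 76
  G: 154 + 0.4×(0−154) = 154 − 61.6 = 92.4 → 92
  B: 133 + 0.4×(0−133) = 133 − 53.2 = 79.8 → 80
  → #4c5c50
74% tone:
  R: 126 + 0.74×(128−126) = 126 + 1.48 = 127.48 → 127
  G: 154 + 0.74×(128−154) = 154 − 19.24 = 134.76 → 135
  B: 133 + 0.74×(128−133) = 133 − 3.7 = 129.3 → 129
  → #7f8781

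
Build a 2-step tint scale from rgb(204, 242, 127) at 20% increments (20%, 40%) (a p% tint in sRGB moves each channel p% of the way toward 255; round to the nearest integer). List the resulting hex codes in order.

#d6f599, #e0f7b2

20%: (204 + 10.2 = 214.2→214, 242 + 2.6 = 244.6→245, 127 + 25.6 = 152.6→153) → #d6f599
40%: (204 + 20.4 = 224.4→224, 242 + 5.2 = 247.2→247, 127 + 51.2 = 178.2→178) → #e0f7b2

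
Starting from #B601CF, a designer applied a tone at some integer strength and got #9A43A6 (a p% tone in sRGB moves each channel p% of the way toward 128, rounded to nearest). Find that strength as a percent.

#B601CF is rgb(182, 1, 207); #9A43A6 is rgb(154, 67, 166).
On the G channel (widest range): 67 ≈ 1 + (p/100)(128 − 1), so p ≈ 100×(67 − 1)/(128 − 1) = 6600/127 = 51.97.
p = 52 reproduces all three channels after rounding.

52%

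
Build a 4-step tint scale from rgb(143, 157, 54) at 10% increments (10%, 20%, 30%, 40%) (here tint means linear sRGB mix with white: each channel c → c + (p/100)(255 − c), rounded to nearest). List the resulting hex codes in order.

10%: (143 + 11.2 = 154.2→154, 157 + 9.8 = 166.8→167, 54 + 20.1 = 74.1→74) → #9AA74A
20%: (143 + 22.4 = 165.4→165, 157 + 19.6 = 176.6→177, 54 + 40.2 = 94.2→94) → #A5B15E
30%: (143 + 33.6 = 176.6→177, 157 + 29.4 = 186.4→186, 54 + 60.3 = 114.3→114) → #B1BA72
40%: (143 + 44.8 = 187.8→188, 157 + 39.2 = 196.2→196, 54 + 80.4 = 134.4→134) → #BCC486

#9AA74A, #A5B15E, #B1BA72, #BCC486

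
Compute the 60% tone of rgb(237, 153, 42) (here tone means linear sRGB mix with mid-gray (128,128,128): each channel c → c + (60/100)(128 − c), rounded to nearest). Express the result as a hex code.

A 60% tone moves each channel 60% toward 128:
  R: 237 − 65.4 = 171.6 → 172
  G: 153 + 0.6×(128−153) = 153 − 15 = 138 → 138
  B: 42 + 51.6 = 93.6 → 94
rgb(172, 138, 94) = #AC8A5E.

#AC8A5E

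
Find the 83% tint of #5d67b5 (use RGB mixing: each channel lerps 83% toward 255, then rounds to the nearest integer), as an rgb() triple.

#5d67b5 is rgb(93, 103, 181).
Lerp each channel 83% toward 255:
  R: 93 + 0.83×(255−93) = 93 + 134.46 = 227.46 → 227
  G: 103 + 0.83×(255−103) = 103 + 126.16 = 229.16 → 229
  B: 181 + 0.83×(255−181) = 181 + 61.42 = 242.42 → 242

rgb(227, 229, 242)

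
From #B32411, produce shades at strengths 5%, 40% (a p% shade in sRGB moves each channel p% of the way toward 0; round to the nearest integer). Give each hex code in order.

#B32411 is rgb(179, 36, 17).
5%: (179 − 8.95 = 170.05→170, 36 − 1.8 = 34.2→34, 17 − 0.85 = 16.15→16) → #AA2210
40%: (179 − 71.6 = 107.4→107, 36 − 14.4 = 21.6→22, 17 − 6.8 = 10.2→10) → #6B160A

#AA2210, #6B160A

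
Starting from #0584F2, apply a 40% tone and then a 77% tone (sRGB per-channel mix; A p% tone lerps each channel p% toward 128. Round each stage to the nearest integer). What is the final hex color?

#6F8090

#0584F2 is rgb(5, 132, 242).
Per channel, c → c + 0.4(128 − c):
  R: 5 + 0.4×(128−5) = 5 + 49.2 = 54.2 → 54
  G: 132 − 1.6 = 130.4 → 130
  B: 242 − 45.6 = 196.4 → 196
After the tone: rgb(54, 130, 196) = #3682C4.
Lerp each channel 77% toward 128:
  R: 54 + 56.98 = 110.98 → 111
  G: 130 + 0.77×(128−130) = 130 − 1.54 = 128.46 → 128
  B: 196 − 52.36 = 143.64 → 144
rgb(111, 128, 144) = #6F8090.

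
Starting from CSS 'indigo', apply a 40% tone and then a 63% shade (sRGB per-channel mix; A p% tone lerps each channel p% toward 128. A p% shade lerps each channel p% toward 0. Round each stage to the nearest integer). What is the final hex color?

#241330

CSS indigo is rgb(75, 0, 130).
Per channel, c → c + 0.4(128 − c):
  R: 75 + 0.4×(128−75) = 75 + 21.2 = 96.2 → 96
  G: 0 + 51.2 = 51.2 → 51
  B: 130 − 0.8 = 129.2 → 129
After the tone: rgb(96, 51, 129) = #603381.
A 63% shade moves each channel 63% toward 0:
  R: 96 + 0.63×(0−96) = 96 − 60.48 = 35.52 → 36
  G: 51 − 32.13 = 18.87 → 19
  B: 129 − 81.27 = 47.73 → 48
rgb(36, 19, 48) = #241330.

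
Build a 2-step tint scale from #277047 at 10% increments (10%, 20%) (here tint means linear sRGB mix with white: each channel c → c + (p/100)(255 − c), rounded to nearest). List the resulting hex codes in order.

#277047 is rgb(39, 112, 71).
10%: (39 + 21.6 = 60.6→61, 112 + 14.3 = 126.3→126, 71 + 18.4 = 89.4→89) → #3d7e59
20%: (39 + 43.2 = 82.2→82, 112 + 28.6 = 140.6→141, 71 + 36.8 = 107.8→108) → #528d6c

#3d7e59, #528d6c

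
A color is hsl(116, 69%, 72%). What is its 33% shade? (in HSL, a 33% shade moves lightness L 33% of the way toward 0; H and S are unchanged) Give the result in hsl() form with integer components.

L moves 33% from 72 toward 0: 72 − 23.76 = 48.24 → 48.
H and S are unchanged.

hsl(116, 69%, 48%)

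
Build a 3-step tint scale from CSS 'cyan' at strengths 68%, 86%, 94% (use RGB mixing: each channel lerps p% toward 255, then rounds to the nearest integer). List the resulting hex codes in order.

CSS cyan is rgb(0, 255, 255).
68%: (0 + 173.4 = 173.4→173, 255→255, 255→255) → #adffff
86%: (0 + 219.3 = 219.3→219, 255→255, 255→255) → #dbffff
94%: (0 + 239.7 = 239.7→240, 255→255, 255→255) → #f0ffff

#adffff, #dbffff, #f0ffff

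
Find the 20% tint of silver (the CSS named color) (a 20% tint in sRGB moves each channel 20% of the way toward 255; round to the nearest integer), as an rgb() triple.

rgb(205, 205, 205)

CSS silver is rgb(192, 192, 192).
Lerp each channel 20% toward 255:
  R: 192 + 0.2×(255−192) = 192 + 12.6 = 204.6 → 205
  G: 192 + 12.6 = 204.6 → 205
  B: 192 + 0.2×(255−192) = 192 + 12.6 = 204.6 → 205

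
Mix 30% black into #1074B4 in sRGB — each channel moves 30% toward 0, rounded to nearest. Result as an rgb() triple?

rgb(11, 81, 126)

#1074B4 is rgb(16, 116, 180).
Per channel, c → c + 0.3(0 − c):
  R: 16 + 0.3×(0−16) = 16 − 4.8 = 11.2 → 11
  G: 116 + 0.3×(0−116) = 116 − 34.8 = 81.2 → 81
  B: 180 + 0.3×(0−180) = 180 − 54 = 126 → 126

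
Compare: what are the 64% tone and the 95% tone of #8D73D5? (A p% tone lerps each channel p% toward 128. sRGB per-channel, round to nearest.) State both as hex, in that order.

#8D73D5 is rgb(141, 115, 213).
64% tone:
  R: 141 − 8.32 = 132.68 → 133
  G: 115 + 0.64×(128−115) = 115 + 8.32 = 123.32 → 123
  B: 213 − 54.4 = 158.6 → 159
  → #857B9F
95% tone:
  R: 141 + 0.95×(128−141) = 141 − 12.35 = 128.65 → 129
  G: 115 + 0.95×(128−115) = 115 + 12.35 = 127.35 → 127
  B: 213 + 0.95×(128−213) = 213 − 80.75 = 132.25 → 132
  → #817F84

#857B9F, #817F84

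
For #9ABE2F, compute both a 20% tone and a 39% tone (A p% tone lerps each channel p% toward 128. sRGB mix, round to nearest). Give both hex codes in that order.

#95B23F, #90A64F

#9ABE2F is rgb(154, 190, 47).
20% tone:
  R: 154 + 0.2×(128−154) = 154 − 5.2 = 148.8 → 149
  G: 190 + 0.2×(128−190) = 190 − 12.4 = 177.6 → 178
  B: 47 + 0.2×(128−47) = 47 + 16.2 = 63.2 → 63
  → #95B23F
39% tone:
  R: 154 − 10.14 = 143.86 → 144
  G: 190 − 24.18 = 165.82 → 166
  B: 47 + 31.59 = 78.59 → 79
  → #90A64F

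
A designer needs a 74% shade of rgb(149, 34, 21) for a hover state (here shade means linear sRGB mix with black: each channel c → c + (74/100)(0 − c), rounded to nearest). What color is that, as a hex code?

Lerp each channel 74% toward 0:
  R: 149 + 0.74×(0−149) = 149 − 110.26 = 38.74 → 39
  G: 34 + 0.74×(0−34) = 34 − 25.16 = 8.84 → 9
  B: 21 + 0.74×(0−21) = 21 − 15.54 = 5.46 → 5
rgb(39, 9, 5) = #270905.

#270905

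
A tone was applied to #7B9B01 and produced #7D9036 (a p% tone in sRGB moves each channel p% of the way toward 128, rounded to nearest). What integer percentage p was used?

42%

#7B9B01 is rgb(123, 155, 1); #7D9036 is rgb(125, 144, 54).
On the B channel (widest range): 54 ≈ 1 + (p/100)(128 − 1), so p ≈ 100×(54 − 1)/(128 − 1) = 5300/127 = 41.73.
p = 42 reproduces all three channels after rounding.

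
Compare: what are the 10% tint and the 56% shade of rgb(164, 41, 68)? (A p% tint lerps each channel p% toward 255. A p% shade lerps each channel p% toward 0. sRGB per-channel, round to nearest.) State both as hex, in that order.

10% tint:
  R: 164 + 0.1×(255−164) = 164 + 9.1 = 173.1 → 173
  G: 41 + 0.1×(255−41) = 41 + 21.4 = 62.4 → 62
  B: 68 + 0.1×(255−68) = 68 + 18.7 = 86.7 → 87
  → #ad3e57
56% shade:
  R: 164 + 0.56×(0−164) = 164 − 91.84 = 72.16 → 72
  G: 41 + 0.56×(0−41) = 41 − 22.96 = 18.04 → 18
  B: 68 + 0.56×(0−68) = 68 − 38.08 = 29.92 → 30
  → #48121e

#ad3e57, #48121e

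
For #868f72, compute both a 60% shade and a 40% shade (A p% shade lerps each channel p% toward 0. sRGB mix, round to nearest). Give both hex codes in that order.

#868f72 is rgb(134, 143, 114).
60% shade:
  R: 134 + 0.6×(0−134) = 134 − 80.4 = 53.6 → 54
  G: 143 − 85.8 = 57.2 → 57
  B: 114 + 0.6×(0−114) = 114 − 68.4 = 45.6 → 46
  → #36392e
40% shade:
  R: 134 + 0.4×(0−134) = 134 − 53.6 = 80.4 → 80
  G: 143 − 57.2 = 85.8 → 86
  B: 114 + 0.4×(0−114) = 114 − 45.6 = 68.4 → 68
  → #505644

#36392e, #505644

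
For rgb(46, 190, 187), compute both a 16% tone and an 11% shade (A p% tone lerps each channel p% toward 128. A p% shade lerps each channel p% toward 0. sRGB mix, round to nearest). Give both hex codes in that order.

16% tone:
  R: 46 + 0.16×(128−46) = 46 + 13.12 = 59.12 → 59
  G: 190 − 9.92 = 180.08 → 180
  B: 187 + 0.16×(128−187) = 187 − 9.44 = 177.56 → 178
  → #3BB4B2
11% shade:
  R: 46 − 5.06 = 40.94 → 41
  G: 190 − 20.9 = 169.1 → 169
  B: 187 + 0.11×(0−187) = 187 − 20.57 = 166.43 → 166
  → #29A9A6

#3BB4B2, #29A9A6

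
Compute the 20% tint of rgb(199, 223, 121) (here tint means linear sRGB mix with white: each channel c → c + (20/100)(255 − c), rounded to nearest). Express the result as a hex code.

#d2e594

Lerp each channel 20% toward 255:
  R: 199 + 11.2 = 210.2 → 210
  G: 223 + 6.4 = 229.4 → 229
  B: 121 + 0.2×(255−121) = 121 + 26.8 = 147.8 → 148
rgb(210, 229, 148) = #d2e594.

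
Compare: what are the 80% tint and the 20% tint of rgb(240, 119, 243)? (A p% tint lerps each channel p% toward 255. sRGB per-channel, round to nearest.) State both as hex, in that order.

#FCE4FD, #F392F5

80% tint:
  R: 240 + 0.8×(255−240) = 240 + 12 = 252 → 252
  G: 119 + 0.8×(255−119) = 119 + 108.8 = 227.8 → 228
  B: 243 + 0.8×(255−243) = 243 + 9.6 = 252.6 → 253
  → #FCE4FD
20% tint:
  R: 240 + 0.2×(255−240) = 240 + 3 = 243 → 243
  G: 119 + 0.2×(255−119) = 119 + 27.2 = 146.2 → 146
  B: 243 + 0.2×(255−243) = 243 + 2.4 = 245.4 → 245
  → #F392F5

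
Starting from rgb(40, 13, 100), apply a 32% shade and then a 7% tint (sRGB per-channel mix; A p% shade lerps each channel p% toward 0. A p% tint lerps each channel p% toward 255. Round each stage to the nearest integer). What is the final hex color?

A 32% shade moves each channel 32% toward 0:
  R: 40 + 0.32×(0−40) = 40 − 12.8 = 27.2 → 27
  G: 13 − 4.16 = 8.84 → 9
  B: 100 − 32 = 68 → 68
After the shade: rgb(27, 9, 68) = #1b0944.
Per channel, c → c + 0.07(255 − c):
  R: 27 + 0.07×(255−27) = 27 + 15.96 = 42.96 → 43
  G: 9 + 0.07×(255−9) = 9 + 17.22 = 26.22 → 26
  B: 68 + 13.09 = 81.09 → 81
rgb(43, 26, 81) = #2b1a51.

#2b1a51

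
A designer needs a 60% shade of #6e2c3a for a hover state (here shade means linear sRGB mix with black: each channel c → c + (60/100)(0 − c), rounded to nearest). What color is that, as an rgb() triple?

#6e2c3a is rgb(110, 44, 58).
Lerp each channel 60% toward 0:
  R: 110 + 0.6×(0−110) = 110 − 66 = 44 → 44
  G: 44 + 0.6×(0−44) = 44 − 26.4 = 17.6 → 18
  B: 58 + 0.6×(0−58) = 58 − 34.8 = 23.2 → 23

rgb(44, 18, 23)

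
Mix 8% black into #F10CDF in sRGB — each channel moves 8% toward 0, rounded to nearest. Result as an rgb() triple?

rgb(222, 11, 205)

#F10CDF is rgb(241, 12, 223).
An 8% shade moves each channel 8% toward 0:
  R: 241 − 19.28 = 221.72 → 222
  G: 12 − 0.96 = 11.04 → 11
  B: 223 + 0.08×(0−223) = 223 − 17.84 = 205.16 → 205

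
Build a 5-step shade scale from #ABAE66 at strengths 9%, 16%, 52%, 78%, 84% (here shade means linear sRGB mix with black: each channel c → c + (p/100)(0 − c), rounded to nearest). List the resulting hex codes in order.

#9C9E5D, #909256, #525431, #262616, #1B1C10

#ABAE66 is rgb(171, 174, 102).
9%: (171 − 15.39 = 155.61→156, 174 − 15.66 = 158.34→158, 102 − 9.18 = 92.82→93) → #9C9E5D
16%: (171 − 27.36 = 143.64→144, 174 − 27.84 = 146.16→146, 102 − 16.32 = 85.68→86) → #909256
52%: (171 − 88.92 = 82.08→82, 174 − 90.48 = 83.52→84, 102 − 53.04 = 48.96→49) → #525431
78%: (171 − 133.38 = 37.62→38, 174 − 135.72 = 38.28→38, 102 − 79.56 = 22.44→22) → #262616
84%: (171 − 143.64 = 27.36→27, 174 − 146.16 = 27.84→28, 102 − 85.68 = 16.32→16) → #1B1C10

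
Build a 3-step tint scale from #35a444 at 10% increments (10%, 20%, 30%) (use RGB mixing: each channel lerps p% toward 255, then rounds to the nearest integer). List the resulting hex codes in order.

#35a444 is rgb(53, 164, 68).
10%: (53 + 20.2 = 73.2→73, 164 + 9.1 = 173.1→173, 68 + 18.7 = 86.7→87) → #49ad57
20%: (53 + 40.4 = 93.4→93, 164 + 18.2 = 182.2→182, 68 + 37.4 = 105.4→105) → #5db669
30%: (53 + 60.6 = 113.6→114, 164 + 27.3 = 191.3→191, 68 + 56.1 = 124.1→124) → #72bf7c

#49ad57, #5db669, #72bf7c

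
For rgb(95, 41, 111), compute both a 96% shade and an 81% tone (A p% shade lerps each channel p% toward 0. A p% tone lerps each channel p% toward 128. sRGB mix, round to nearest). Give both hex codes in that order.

#040204, #7A6F7D

96% shade:
  R: 95 − 91.2 = 3.8 → 4
  G: 41 + 0.96×(0−41) = 41 − 39.36 = 1.64 → 2
  B: 111 + 0.96×(0−111) = 111 − 106.56 = 4.44 → 4
  → #040204
81% tone:
  R: 95 + 26.73 = 121.73 → 122
  G: 41 + 0.81×(128−41) = 41 + 70.47 = 111.47 → 111
  B: 111 + 0.81×(128−111) = 111 + 13.77 = 124.77 → 125
  → #7A6F7D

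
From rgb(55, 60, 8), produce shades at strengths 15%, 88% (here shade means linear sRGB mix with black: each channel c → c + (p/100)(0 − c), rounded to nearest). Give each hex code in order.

15%: (55 − 8.25 = 46.75→47, 60 − 9 = 51→51, 8 − 1.2 = 6.8→7) → #2f3307
88%: (55 − 48.4 = 6.6→7, 60 − 52.8 = 7.2→7, 8 − 7.04 = 0.96→1) → #070701

#2f3307, #070701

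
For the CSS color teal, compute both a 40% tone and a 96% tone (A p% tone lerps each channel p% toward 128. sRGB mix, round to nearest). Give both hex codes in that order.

#338080, #7b8080

CSS teal is rgb(0, 128, 128).
40% tone:
  R: 0 + 0.4×(128−0) = 0 + 51.2 = 51.2 → 51
  G: 128 + 0.4×(128−128) = 128 + 0 = 128 → 128
  B: 128 + 0 = 128 → 128
  → #338080
96% tone:
  R: 0 + 0.96×(128−0) = 0 + 122.88 = 122.88 → 123
  G: 128 + 0 = 128 → 128
  B: 128 + 0.96×(128−128) = 128 + 0 = 128 → 128
  → #7b8080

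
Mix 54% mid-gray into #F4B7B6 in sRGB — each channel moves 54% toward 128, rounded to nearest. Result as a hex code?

#F4B7B6 is rgb(244, 183, 182).
Per channel, c → c + 0.54(128 − c):
  R: 244 + 0.54×(128−244) = 244 − 62.64 = 181.36 → 181
  G: 183 − 29.7 = 153.3 → 153
  B: 182 − 29.16 = 152.84 → 153
rgb(181, 153, 153) = #B59999.

#B59999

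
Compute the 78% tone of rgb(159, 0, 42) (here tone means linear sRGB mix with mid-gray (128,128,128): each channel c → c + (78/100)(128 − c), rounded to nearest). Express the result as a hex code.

Lerp each channel 78% toward 128:
  R: 159 + 0.78×(128−159) = 159 − 24.18 = 134.82 → 135
  G: 0 + 99.84 = 99.84 → 100
  B: 42 + 0.78×(128−42) = 42 + 67.08 = 109.08 → 109
rgb(135, 100, 109) = #87646D.

#87646D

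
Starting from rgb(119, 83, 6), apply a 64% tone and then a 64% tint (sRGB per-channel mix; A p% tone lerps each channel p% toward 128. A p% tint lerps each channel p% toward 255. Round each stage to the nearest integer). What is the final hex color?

A 64% tone moves each channel 64% toward 128:
  R: 119 + 0.64×(128−119) = 119 + 5.76 = 124.76 → 125
  G: 83 + 28.8 = 111.8 → 112
  B: 6 + 0.64×(128−6) = 6 + 78.08 = 84.08 → 84
After the tone: rgb(125, 112, 84) = #7D7054.
Per channel, c → c + 0.64(255 − c):
  R: 125 + 0.64×(255−125) = 125 + 83.2 = 208.2 → 208
  G: 112 + 91.52 = 203.52 → 204
  B: 84 + 0.64×(255−84) = 84 + 109.44 = 193.44 → 193
rgb(208, 204, 193) = #D0CCC1.

#D0CCC1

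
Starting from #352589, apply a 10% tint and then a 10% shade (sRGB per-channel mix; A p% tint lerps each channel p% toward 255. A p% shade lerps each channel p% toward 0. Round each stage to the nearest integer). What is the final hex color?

#423586

#352589 is rgb(53, 37, 137).
Lerp each channel 10% toward 255:
  R: 53 + 0.1×(255−53) = 53 + 20.2 = 73.2 → 73
  G: 37 + 21.8 = 58.8 → 59
  B: 137 + 0.1×(255−137) = 137 + 11.8 = 148.8 → 149
After the tint: rgb(73, 59, 149) = #493b95.
A 10% shade moves each channel 10% toward 0:
  R: 73 + 0.1×(0−73) = 73 − 7.3 = 65.7 → 66
  G: 59 − 5.9 = 53.1 → 53
  B: 149 + 0.1×(0−149) = 149 − 14.9 = 134.1 → 134
rgb(66, 53, 134) = #423586.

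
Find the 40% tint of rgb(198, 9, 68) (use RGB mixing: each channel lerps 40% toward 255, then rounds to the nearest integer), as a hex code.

Per channel, c → c + 0.4(255 − c):
  R: 198 + 0.4×(255−198) = 198 + 22.8 = 220.8 → 221
  G: 9 + 98.4 = 107.4 → 107
  B: 68 + 74.8 = 142.8 → 143
rgb(221, 107, 143) = #DD6B8F.

#DD6B8F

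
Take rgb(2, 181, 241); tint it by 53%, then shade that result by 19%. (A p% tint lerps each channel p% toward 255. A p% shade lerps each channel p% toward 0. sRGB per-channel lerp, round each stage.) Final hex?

Lerp each channel 53% toward 255:
  R: 2 + 0.53×(255−2) = 2 + 134.09 = 136.09 → 136
  G: 181 + 0.53×(255−181) = 181 + 39.22 = 220.22 → 220
  B: 241 + 7.42 = 248.42 → 248
After the tint: rgb(136, 220, 248) = #88dcf8.
Per channel, c → c + 0.19(0 − c):
  R: 136 − 25.84 = 110.16 → 110
  G: 220 − 41.8 = 178.2 → 178
  B: 248 − 47.12 = 200.88 → 201
rgb(110, 178, 201) = #6eb2c9.

#6eb2c9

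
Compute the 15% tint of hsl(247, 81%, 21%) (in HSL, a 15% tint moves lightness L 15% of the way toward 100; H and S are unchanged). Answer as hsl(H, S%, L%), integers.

hsl(247, 81%, 33%)

L moves 15% from 21 toward 100: 21 + 11.85 = 32.85 → 33.
H and S are unchanged.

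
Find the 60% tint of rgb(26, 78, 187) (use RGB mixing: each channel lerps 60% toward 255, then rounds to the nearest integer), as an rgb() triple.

rgb(163, 184, 228)

Per channel, c → c + 0.6(255 − c):
  R: 26 + 0.6×(255−26) = 26 + 137.4 = 163.4 → 163
  G: 78 + 106.2 = 184.2 → 184
  B: 187 + 0.6×(255−187) = 187 + 40.8 = 227.8 → 228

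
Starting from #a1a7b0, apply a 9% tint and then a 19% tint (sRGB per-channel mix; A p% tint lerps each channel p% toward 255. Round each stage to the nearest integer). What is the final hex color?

#b9bec5

#a1a7b0 is rgb(161, 167, 176).
Per channel, c → c + 0.09(255 − c):
  R: 161 + 0.09×(255−161) = 161 + 8.46 = 169.46 → 169
  G: 167 + 7.92 = 174.92 → 175
  B: 176 + 7.11 = 183.11 → 183
After the tint: rgb(169, 175, 183) = #a9afb7.
Lerp each channel 19% toward 255:
  R: 169 + 16.34 = 185.34 → 185
  G: 175 + 0.19×(255−175) = 175 + 15.2 = 190.2 → 190
  B: 183 + 0.19×(255−183) = 183 + 13.68 = 196.68 → 197
rgb(185, 190, 197) = #b9bec5.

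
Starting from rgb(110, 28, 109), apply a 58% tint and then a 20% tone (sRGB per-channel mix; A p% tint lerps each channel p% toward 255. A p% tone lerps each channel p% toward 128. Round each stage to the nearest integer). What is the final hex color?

#B59AB5

Per channel, c → c + 0.58(255 − c):
  R: 110 + 84.1 = 194.1 → 194
  G: 28 + 0.58×(255−28) = 28 + 131.66 = 159.66 → 160
  B: 109 + 84.68 = 193.68 → 194
After the tint: rgb(194, 160, 194) = #C2A0C2.
A 20% tone moves each channel 20% toward 128:
  R: 194 + 0.2×(128−194) = 194 − 13.2 = 180.8 → 181
  G: 160 − 6.4 = 153.6 → 154
  B: 194 + 0.2×(128−194) = 194 − 13.2 = 180.8 → 181
rgb(181, 154, 181) = #B59AB5.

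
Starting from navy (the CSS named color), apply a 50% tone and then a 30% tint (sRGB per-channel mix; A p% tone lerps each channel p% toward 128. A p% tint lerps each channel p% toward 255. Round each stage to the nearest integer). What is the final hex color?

#7979a6

CSS navy is rgb(0, 0, 128).
Per channel, c → c + 0.5(128 − c):
  R: 0 + 64 = 64 → 64
  G: 0 + 64 = 64 → 64
  B: 128 + 0.5×(128−128) = 128 + 0 = 128 → 128
After the tone: rgb(64, 64, 128) = #404080.
Per channel, c → c + 0.3(255 − c):
  R: 64 + 0.3×(255−64) = 64 + 57.3 = 121.3 → 121
  G: 64 + 57.3 = 121.3 → 121
  B: 128 + 0.3×(255−128) = 128 + 38.1 = 166.1 → 166
rgb(121, 121, 166) = #7979a6.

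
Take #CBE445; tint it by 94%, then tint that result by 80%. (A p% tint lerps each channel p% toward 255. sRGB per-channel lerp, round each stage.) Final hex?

#FEFFFD

#CBE445 is rgb(203, 228, 69).
A 94% tint moves each channel 94% toward 255:
  R: 203 + 0.94×(255−203) = 203 + 48.88 = 251.88 → 252
  G: 228 + 25.38 = 253.38 → 253
  B: 69 + 174.84 = 243.84 → 244
After the tint: rgb(252, 253, 244) = #FCFDF4.
Lerp each channel 80% toward 255:
  R: 252 + 0.8×(255−252) = 252 + 2.4 = 254.4 → 254
  G: 253 + 0.8×(255−253) = 253 + 1.6 = 254.6 → 255
  B: 244 + 0.8×(255−244) = 244 + 8.8 = 252.8 → 253
rgb(254, 255, 253) = #FEFFFD.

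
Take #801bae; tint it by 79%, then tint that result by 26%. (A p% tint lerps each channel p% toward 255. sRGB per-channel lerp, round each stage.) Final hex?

#801bae is rgb(128, 27, 174).
Lerp each channel 79% toward 255:
  R: 128 + 0.79×(255−128) = 128 + 100.33 = 228.33 → 228
  G: 27 + 0.79×(255−27) = 27 + 180.12 = 207.12 → 207
  B: 174 + 0.79×(255−174) = 174 + 63.99 = 237.99 → 238
After the tint: rgb(228, 207, 238) = #e4cfee.
A 26% tint moves each channel 26% toward 255:
  R: 228 + 7.02 = 235.02 → 235
  G: 207 + 0.26×(255−207) = 207 + 12.48 = 219.48 → 219
  B: 238 + 0.26×(255−238) = 238 + 4.42 = 242.42 → 242
rgb(235, 219, 242) = #ebdbf2.

#ebdbf2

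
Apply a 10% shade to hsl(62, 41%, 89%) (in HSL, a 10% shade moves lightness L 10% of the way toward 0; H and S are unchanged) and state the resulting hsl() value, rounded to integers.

L moves 10% from 89 toward 0: 89 − 8.9 = 80.1 → 80.
H and S are unchanged.

hsl(62, 41%, 80%)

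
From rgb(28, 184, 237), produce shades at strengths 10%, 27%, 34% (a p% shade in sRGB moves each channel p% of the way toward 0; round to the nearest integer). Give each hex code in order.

10%: (28 − 2.8 = 25.2→25, 184 − 18.4 = 165.6→166, 237 − 23.7 = 213.3→213) → #19a6d5
27%: (28 − 7.56 = 20.44→20, 184 − 49.68 = 134.32→134, 237 − 63.99 = 173.01→173) → #1486ad
34%: (28 − 9.52 = 18.48→18, 184 − 62.56 = 121.44→121, 237 − 80.58 = 156.42→156) → #12799c

#19a6d5, #1486ad, #12799c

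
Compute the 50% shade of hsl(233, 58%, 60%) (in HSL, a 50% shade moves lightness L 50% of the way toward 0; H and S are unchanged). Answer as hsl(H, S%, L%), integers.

hsl(233, 58%, 30%)

L moves 50% from 60 toward 0: 60 − 30 = 30 → 30.
H and S are unchanged.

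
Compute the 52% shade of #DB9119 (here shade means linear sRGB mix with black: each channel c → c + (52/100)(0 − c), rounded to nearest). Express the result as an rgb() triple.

rgb(105, 70, 12)

#DB9119 is rgb(219, 145, 25).
A 52% shade moves each channel 52% toward 0:
  R: 219 + 0.52×(0−219) = 219 − 113.88 = 105.12 → 105
  G: 145 + 0.52×(0−145) = 145 − 75.4 = 69.6 → 70
  B: 25 + 0.52×(0−25) = 25 − 13 = 12 → 12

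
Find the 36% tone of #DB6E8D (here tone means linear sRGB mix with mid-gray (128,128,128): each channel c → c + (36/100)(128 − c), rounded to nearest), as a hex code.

#BA7488

#DB6E8D is rgb(219, 110, 141).
Per channel, c → c + 0.36(128 − c):
  R: 219 + 0.36×(128−219) = 219 − 32.76 = 186.24 → 186
  G: 110 + 0.36×(128−110) = 110 + 6.48 = 116.48 → 116
  B: 141 + 0.36×(128−141) = 141 − 4.68 = 136.32 → 136
rgb(186, 116, 136) = #BA7488.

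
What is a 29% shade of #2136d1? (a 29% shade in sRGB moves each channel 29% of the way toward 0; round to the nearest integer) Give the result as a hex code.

#172694

#2136d1 is rgb(33, 54, 209).
Per channel, c → c + 0.29(0 − c):
  R: 33 + 0.29×(0−33) = 33 − 9.57 = 23.43 → 23
  G: 54 + 0.29×(0−54) = 54 − 15.66 = 38.34 → 38
  B: 209 + 0.29×(0−209) = 209 − 60.61 = 148.39 → 148
rgb(23, 38, 148) = #172694.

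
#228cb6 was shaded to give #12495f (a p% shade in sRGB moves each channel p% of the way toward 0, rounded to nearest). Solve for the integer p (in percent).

#228cb6 is rgb(34, 140, 182); #12495f is rgb(18, 73, 95).
On the B channel (widest range): 95 ≈ 182 + (p/100)(0 − 182), so p ≈ 100×(95 − 182)/(0 − 182) = -8700/-182 = 47.80.
p = 48 reproduces all three channels after rounding.

48%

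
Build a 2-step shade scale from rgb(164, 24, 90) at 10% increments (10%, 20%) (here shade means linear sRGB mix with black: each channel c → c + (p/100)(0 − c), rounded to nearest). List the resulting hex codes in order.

10%: (164 − 16.4 = 147.6→148, 24 − 2.4 = 21.6→22, 90 − 9 = 81→81) → #941651
20%: (164 − 32.8 = 131.2→131, 24 − 4.8 = 19.2→19, 90 − 18 = 72→72) → #831348

#941651, #831348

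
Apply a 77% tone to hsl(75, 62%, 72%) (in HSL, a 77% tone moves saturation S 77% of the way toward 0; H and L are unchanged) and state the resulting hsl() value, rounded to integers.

hsl(75, 14%, 72%)

S moves 77% from 62 toward 0: 62 − 47.74 = 14.26 → 14.
H and L are unchanged.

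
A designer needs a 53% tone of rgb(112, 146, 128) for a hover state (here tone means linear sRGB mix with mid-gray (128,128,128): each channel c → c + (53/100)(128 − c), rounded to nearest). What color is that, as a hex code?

#788880

Lerp each channel 53% toward 128:
  R: 112 + 0.53×(128−112) = 112 + 8.48 = 120.48 → 120
  G: 146 + 0.53×(128−146) = 146 − 9.54 = 136.46 → 136
  B: 128 + 0.53×(128−128) = 128 + 0 = 128 → 128
rgb(120, 136, 128) = #788880.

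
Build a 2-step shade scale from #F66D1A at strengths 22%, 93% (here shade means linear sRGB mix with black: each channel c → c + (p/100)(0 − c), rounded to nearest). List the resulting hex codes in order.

#C05514, #110802

#F66D1A is rgb(246, 109, 26).
22%: (246 − 54.12 = 191.88→192, 109 − 23.98 = 85.02→85, 26 − 5.72 = 20.28→20) → #C05514
93%: (246 − 228.78 = 17.22→17, 109 − 101.37 = 7.63→8, 26 − 24.18 = 1.82→2) → #110802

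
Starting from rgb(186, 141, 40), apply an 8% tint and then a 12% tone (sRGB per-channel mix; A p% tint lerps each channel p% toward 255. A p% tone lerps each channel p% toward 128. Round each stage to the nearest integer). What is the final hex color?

#B89342

Per channel, c → c + 0.08(255 − c):
  R: 186 + 0.08×(255−186) = 186 + 5.52 = 191.52 → 192
  G: 141 + 0.08×(255−141) = 141 + 9.12 = 150.12 → 150
  B: 40 + 0.08×(255−40) = 40 + 17.2 = 57.2 → 57
After the tint: rgb(192, 150, 57) = #C09639.
Lerp each channel 12% toward 128:
  R: 192 + 0.12×(128−192) = 192 − 7.68 = 184.32 → 184
  G: 150 + 0.12×(128−150) = 150 − 2.64 = 147.36 → 147
  B: 57 + 0.12×(128−57) = 57 + 8.52 = 65.52 → 66
rgb(184, 147, 66) = #B89342.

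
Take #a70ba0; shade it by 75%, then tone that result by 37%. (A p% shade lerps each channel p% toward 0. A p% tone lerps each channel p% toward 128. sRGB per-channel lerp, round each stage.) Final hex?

#4a3149

#a70ba0 is rgb(167, 11, 160).
Per channel, c → c + 0.75(0 − c):
  R: 167 − 125.25 = 41.75 → 42
  G: 11 + 0.75×(0−11) = 11 − 8.25 = 2.75 → 3
  B: 160 + 0.75×(0−160) = 160 − 120 = 40 → 40
After the shade: rgb(42, 3, 40) = #2a0328.
Lerp each channel 37% toward 128:
  R: 42 + 31.82 = 73.82 → 74
  G: 3 + 0.37×(128−3) = 3 + 46.25 = 49.25 → 49
  B: 40 + 0.37×(128−40) = 40 + 32.56 = 72.56 → 73
rgb(74, 49, 73) = #4a3149.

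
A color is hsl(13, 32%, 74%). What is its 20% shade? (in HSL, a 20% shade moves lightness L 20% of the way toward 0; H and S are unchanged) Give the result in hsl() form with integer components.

hsl(13, 32%, 59%)

L moves 20% from 74 toward 0: 74 − 14.8 = 59.2 → 59.
H and S are unchanged.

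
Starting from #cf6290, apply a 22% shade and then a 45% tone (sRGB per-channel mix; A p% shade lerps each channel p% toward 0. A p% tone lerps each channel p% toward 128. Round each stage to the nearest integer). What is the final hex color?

#926377

#cf6290 is rgb(207, 98, 144).
Lerp each channel 22% toward 0:
  R: 207 + 0.22×(0−207) = 207 − 45.54 = 161.46 → 161
  G: 98 + 0.22×(0−98) = 98 − 21.56 = 76.44 → 76
  B: 144 + 0.22×(0−144) = 144 − 31.68 = 112.32 → 112
After the shade: rgb(161, 76, 112) = #a14c70.
Per channel, c → c + 0.45(128 − c):
  R: 161 − 14.85 = 146.15 → 146
  G: 76 + 0.45×(128−76) = 76 + 23.4 = 99.4 → 99
  B: 112 + 7.2 = 119.2 → 119
rgb(146, 99, 119) = #926377.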